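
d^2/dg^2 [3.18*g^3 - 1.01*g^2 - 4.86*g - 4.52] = 19.08*g - 2.02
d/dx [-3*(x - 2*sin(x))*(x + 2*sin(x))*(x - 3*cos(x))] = -9*x^2*sin(x) - 9*x^2 + 12*x*sin(2*x) + 18*x*cos(x) + 9*sin(x) - 27*sin(3*x) - 6*cos(2*x) + 6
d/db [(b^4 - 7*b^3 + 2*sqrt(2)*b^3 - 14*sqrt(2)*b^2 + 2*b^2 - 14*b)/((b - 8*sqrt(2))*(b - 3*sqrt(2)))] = (2*b^5 - 31*sqrt(2)*b^4 - 7*b^4 + 104*b^3 + 154*sqrt(2)*b^3 - 686*b^2 + 266*sqrt(2)*b^2 - 1344*sqrt(2)*b + 192*b - 672)/(b^4 - 22*sqrt(2)*b^3 + 338*b^2 - 1056*sqrt(2)*b + 2304)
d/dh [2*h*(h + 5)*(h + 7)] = 6*h^2 + 48*h + 70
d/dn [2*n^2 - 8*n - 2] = 4*n - 8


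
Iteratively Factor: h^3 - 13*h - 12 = (h + 3)*(h^2 - 3*h - 4) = (h - 4)*(h + 3)*(h + 1)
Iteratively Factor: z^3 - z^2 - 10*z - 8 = (z - 4)*(z^2 + 3*z + 2) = (z - 4)*(z + 1)*(z + 2)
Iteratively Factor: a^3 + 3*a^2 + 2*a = (a + 1)*(a^2 + 2*a) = a*(a + 1)*(a + 2)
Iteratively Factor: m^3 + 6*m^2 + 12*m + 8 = (m + 2)*(m^2 + 4*m + 4) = (m + 2)^2*(m + 2)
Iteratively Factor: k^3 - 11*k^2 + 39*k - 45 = (k - 3)*(k^2 - 8*k + 15) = (k - 3)^2*(k - 5)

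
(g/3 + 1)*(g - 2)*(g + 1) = g^3/3 + 2*g^2/3 - 5*g/3 - 2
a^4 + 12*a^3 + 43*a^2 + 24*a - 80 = (a - 1)*(a + 4)^2*(a + 5)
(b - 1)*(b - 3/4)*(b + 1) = b^3 - 3*b^2/4 - b + 3/4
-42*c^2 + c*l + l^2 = (-6*c + l)*(7*c + l)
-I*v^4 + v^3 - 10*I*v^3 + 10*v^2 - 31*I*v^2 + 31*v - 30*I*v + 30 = (v + 2)*(v + 3)*(v + 5)*(-I*v + 1)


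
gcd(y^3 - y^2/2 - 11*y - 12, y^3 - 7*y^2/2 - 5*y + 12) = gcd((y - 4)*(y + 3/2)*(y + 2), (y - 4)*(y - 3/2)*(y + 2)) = y^2 - 2*y - 8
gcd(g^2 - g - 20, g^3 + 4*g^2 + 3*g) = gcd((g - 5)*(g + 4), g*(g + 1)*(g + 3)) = 1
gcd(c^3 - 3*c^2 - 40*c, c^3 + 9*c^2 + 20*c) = c^2 + 5*c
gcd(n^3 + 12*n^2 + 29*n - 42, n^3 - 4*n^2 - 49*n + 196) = n + 7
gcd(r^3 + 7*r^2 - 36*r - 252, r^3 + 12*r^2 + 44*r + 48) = r + 6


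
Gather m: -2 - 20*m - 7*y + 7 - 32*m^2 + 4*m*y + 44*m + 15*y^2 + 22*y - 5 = -32*m^2 + m*(4*y + 24) + 15*y^2 + 15*y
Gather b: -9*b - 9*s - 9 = -9*b - 9*s - 9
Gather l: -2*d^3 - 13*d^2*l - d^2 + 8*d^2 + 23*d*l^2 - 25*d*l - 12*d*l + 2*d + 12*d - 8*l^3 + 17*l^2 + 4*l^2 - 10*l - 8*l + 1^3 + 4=-2*d^3 + 7*d^2 + 14*d - 8*l^3 + l^2*(23*d + 21) + l*(-13*d^2 - 37*d - 18) + 5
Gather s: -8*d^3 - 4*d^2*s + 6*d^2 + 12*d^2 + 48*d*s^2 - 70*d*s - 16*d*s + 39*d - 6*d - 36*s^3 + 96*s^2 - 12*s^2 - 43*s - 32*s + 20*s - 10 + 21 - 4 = -8*d^3 + 18*d^2 + 33*d - 36*s^3 + s^2*(48*d + 84) + s*(-4*d^2 - 86*d - 55) + 7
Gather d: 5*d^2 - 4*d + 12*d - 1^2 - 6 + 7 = 5*d^2 + 8*d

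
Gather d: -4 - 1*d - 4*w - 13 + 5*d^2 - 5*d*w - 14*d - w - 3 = 5*d^2 + d*(-5*w - 15) - 5*w - 20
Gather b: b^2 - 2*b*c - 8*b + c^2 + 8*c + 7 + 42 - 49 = b^2 + b*(-2*c - 8) + c^2 + 8*c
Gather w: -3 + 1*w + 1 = w - 2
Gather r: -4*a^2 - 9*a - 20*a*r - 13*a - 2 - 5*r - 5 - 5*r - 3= -4*a^2 - 22*a + r*(-20*a - 10) - 10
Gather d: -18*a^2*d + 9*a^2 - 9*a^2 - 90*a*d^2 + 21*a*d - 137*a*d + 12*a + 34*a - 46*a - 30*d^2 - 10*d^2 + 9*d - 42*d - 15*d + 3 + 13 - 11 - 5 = d^2*(-90*a - 40) + d*(-18*a^2 - 116*a - 48)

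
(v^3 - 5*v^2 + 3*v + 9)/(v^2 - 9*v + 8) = (v^3 - 5*v^2 + 3*v + 9)/(v^2 - 9*v + 8)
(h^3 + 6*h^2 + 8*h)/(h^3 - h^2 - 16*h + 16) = h*(h + 2)/(h^2 - 5*h + 4)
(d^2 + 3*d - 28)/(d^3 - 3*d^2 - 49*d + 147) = (d - 4)/(d^2 - 10*d + 21)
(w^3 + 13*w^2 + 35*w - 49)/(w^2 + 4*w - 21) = (w^2 + 6*w - 7)/(w - 3)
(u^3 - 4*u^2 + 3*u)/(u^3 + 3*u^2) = (u^2 - 4*u + 3)/(u*(u + 3))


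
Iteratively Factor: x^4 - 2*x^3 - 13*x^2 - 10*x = (x + 1)*(x^3 - 3*x^2 - 10*x) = x*(x + 1)*(x^2 - 3*x - 10) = x*(x + 1)*(x + 2)*(x - 5)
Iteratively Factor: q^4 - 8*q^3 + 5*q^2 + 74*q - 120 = (q - 2)*(q^3 - 6*q^2 - 7*q + 60) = (q - 2)*(q + 3)*(q^2 - 9*q + 20) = (q - 4)*(q - 2)*(q + 3)*(q - 5)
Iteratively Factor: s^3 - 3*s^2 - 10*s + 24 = (s - 2)*(s^2 - s - 12) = (s - 2)*(s + 3)*(s - 4)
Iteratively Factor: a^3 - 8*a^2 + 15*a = (a)*(a^2 - 8*a + 15) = a*(a - 5)*(a - 3)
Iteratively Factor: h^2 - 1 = (h - 1)*(h + 1)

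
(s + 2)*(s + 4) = s^2 + 6*s + 8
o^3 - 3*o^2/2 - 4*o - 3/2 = (o - 3)*(o + 1/2)*(o + 1)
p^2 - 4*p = p*(p - 4)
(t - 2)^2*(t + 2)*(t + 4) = t^4 + 2*t^3 - 12*t^2 - 8*t + 32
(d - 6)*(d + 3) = d^2 - 3*d - 18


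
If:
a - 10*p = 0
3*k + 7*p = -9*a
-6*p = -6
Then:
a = 10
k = -97/3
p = 1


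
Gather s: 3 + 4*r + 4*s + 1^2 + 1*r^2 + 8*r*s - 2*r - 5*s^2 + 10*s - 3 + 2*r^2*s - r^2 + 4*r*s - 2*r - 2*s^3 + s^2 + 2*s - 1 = -2*s^3 - 4*s^2 + s*(2*r^2 + 12*r + 16)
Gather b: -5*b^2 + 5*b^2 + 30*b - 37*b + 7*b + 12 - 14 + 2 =0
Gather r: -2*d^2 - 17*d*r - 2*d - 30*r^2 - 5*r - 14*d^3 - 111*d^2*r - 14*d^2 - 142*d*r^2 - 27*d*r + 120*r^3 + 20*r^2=-14*d^3 - 16*d^2 - 2*d + 120*r^3 + r^2*(-142*d - 10) + r*(-111*d^2 - 44*d - 5)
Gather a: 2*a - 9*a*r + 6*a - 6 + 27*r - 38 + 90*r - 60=a*(8 - 9*r) + 117*r - 104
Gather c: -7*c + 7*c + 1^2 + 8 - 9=0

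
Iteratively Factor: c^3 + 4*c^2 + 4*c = (c + 2)*(c^2 + 2*c) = c*(c + 2)*(c + 2)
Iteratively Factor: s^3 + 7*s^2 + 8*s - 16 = (s + 4)*(s^2 + 3*s - 4) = (s + 4)^2*(s - 1)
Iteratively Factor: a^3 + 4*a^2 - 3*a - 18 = (a + 3)*(a^2 + a - 6) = (a - 2)*(a + 3)*(a + 3)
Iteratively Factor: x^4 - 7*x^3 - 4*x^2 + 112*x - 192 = (x - 3)*(x^3 - 4*x^2 - 16*x + 64) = (x - 4)*(x - 3)*(x^2 - 16) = (x - 4)^2*(x - 3)*(x + 4)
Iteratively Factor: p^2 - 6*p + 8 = (p - 2)*(p - 4)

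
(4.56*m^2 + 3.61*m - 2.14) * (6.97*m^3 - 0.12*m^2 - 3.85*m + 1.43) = 31.7832*m^5 + 24.6145*m^4 - 32.905*m^3 - 7.1209*m^2 + 13.4013*m - 3.0602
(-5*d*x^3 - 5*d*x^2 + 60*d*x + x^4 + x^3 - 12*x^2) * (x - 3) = -5*d*x^4 + 10*d*x^3 + 75*d*x^2 - 180*d*x + x^5 - 2*x^4 - 15*x^3 + 36*x^2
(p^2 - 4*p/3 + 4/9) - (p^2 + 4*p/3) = 4/9 - 8*p/3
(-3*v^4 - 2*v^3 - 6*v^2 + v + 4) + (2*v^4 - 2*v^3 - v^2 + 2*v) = -v^4 - 4*v^3 - 7*v^2 + 3*v + 4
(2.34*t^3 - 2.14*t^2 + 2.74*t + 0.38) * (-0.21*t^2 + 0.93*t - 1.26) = -0.4914*t^5 + 2.6256*t^4 - 5.514*t^3 + 5.1648*t^2 - 3.099*t - 0.4788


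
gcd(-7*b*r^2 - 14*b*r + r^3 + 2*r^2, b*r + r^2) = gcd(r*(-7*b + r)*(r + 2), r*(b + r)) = r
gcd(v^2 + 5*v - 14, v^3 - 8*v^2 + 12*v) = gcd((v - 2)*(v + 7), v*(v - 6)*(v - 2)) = v - 2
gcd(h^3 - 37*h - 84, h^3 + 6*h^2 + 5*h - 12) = h^2 + 7*h + 12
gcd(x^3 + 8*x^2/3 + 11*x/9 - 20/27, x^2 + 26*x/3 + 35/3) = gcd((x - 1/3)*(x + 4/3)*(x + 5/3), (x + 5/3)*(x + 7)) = x + 5/3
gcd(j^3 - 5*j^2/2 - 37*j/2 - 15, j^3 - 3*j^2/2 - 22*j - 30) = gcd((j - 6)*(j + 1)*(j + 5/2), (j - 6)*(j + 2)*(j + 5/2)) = j^2 - 7*j/2 - 15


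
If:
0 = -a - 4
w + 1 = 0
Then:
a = -4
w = -1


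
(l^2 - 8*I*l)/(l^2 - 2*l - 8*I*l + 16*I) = l/(l - 2)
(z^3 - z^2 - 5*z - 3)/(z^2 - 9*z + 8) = (z^3 - z^2 - 5*z - 3)/(z^2 - 9*z + 8)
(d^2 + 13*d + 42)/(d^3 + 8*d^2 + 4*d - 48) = (d + 7)/(d^2 + 2*d - 8)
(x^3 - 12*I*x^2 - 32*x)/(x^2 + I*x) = (x^2 - 12*I*x - 32)/(x + I)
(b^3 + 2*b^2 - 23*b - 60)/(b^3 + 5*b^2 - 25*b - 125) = (b^2 + 7*b + 12)/(b^2 + 10*b + 25)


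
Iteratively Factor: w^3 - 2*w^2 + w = (w - 1)*(w^2 - w) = (w - 1)^2*(w)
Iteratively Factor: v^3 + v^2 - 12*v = (v - 3)*(v^2 + 4*v) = v*(v - 3)*(v + 4)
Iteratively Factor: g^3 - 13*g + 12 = (g - 1)*(g^2 + g - 12) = (g - 1)*(g + 4)*(g - 3)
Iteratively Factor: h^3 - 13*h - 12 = (h - 4)*(h^2 + 4*h + 3) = (h - 4)*(h + 1)*(h + 3)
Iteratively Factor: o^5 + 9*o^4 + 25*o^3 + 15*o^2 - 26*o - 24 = (o + 3)*(o^4 + 6*o^3 + 7*o^2 - 6*o - 8) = (o + 2)*(o + 3)*(o^3 + 4*o^2 - o - 4) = (o + 2)*(o + 3)*(o + 4)*(o^2 - 1) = (o - 1)*(o + 2)*(o + 3)*(o + 4)*(o + 1)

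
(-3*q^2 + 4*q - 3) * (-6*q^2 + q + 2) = 18*q^4 - 27*q^3 + 16*q^2 + 5*q - 6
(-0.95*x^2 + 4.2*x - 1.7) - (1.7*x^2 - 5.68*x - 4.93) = -2.65*x^2 + 9.88*x + 3.23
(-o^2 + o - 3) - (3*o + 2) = -o^2 - 2*o - 5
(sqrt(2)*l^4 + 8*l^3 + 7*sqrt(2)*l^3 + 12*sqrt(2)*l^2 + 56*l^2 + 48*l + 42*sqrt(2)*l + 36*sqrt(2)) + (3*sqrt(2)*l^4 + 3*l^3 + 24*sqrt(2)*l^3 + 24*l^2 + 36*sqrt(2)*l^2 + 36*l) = 4*sqrt(2)*l^4 + 11*l^3 + 31*sqrt(2)*l^3 + 48*sqrt(2)*l^2 + 80*l^2 + 42*sqrt(2)*l + 84*l + 36*sqrt(2)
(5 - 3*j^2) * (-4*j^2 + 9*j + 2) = 12*j^4 - 27*j^3 - 26*j^2 + 45*j + 10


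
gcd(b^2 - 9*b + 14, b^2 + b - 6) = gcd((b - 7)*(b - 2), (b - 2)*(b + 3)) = b - 2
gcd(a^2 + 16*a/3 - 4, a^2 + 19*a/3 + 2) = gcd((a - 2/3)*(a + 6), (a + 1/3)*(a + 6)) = a + 6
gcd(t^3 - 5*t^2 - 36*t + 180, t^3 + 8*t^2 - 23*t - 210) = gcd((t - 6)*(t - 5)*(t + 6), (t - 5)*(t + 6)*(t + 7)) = t^2 + t - 30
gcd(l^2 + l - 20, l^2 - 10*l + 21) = 1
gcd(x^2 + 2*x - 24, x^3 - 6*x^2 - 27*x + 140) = x - 4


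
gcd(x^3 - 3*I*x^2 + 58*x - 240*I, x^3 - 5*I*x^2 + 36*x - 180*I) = x^2 - 11*I*x - 30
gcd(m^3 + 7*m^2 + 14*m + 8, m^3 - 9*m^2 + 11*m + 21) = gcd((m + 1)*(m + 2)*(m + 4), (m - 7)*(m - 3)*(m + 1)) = m + 1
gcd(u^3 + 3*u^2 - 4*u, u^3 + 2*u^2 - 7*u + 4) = u^2 + 3*u - 4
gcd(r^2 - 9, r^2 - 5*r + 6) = r - 3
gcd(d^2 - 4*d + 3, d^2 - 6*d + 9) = d - 3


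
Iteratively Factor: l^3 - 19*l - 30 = (l + 2)*(l^2 - 2*l - 15) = (l + 2)*(l + 3)*(l - 5)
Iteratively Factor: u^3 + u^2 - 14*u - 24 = (u + 2)*(u^2 - u - 12) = (u - 4)*(u + 2)*(u + 3)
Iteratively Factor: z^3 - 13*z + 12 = (z - 3)*(z^2 + 3*z - 4) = (z - 3)*(z + 4)*(z - 1)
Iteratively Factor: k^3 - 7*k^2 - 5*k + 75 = (k - 5)*(k^2 - 2*k - 15) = (k - 5)*(k + 3)*(k - 5)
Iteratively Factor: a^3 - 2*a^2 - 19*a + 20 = (a - 1)*(a^2 - a - 20) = (a - 5)*(a - 1)*(a + 4)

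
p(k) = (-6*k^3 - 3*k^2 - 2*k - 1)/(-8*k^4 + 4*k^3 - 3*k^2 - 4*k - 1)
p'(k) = (-18*k^2 - 6*k - 2)/(-8*k^4 + 4*k^3 - 3*k^2 - 4*k - 1) + (-6*k^3 - 3*k^2 - 2*k - 1)*(32*k^3 - 12*k^2 + 6*k + 4)/(-8*k^4 + 4*k^3 - 3*k^2 - 4*k - 1)^2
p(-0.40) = 0.87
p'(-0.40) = 13.31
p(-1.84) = -0.25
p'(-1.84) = -0.08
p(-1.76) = -0.25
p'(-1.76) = -0.08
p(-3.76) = -0.15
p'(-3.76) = -0.03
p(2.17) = 0.50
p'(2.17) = -0.28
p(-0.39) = 1.01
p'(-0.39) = 14.04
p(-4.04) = -0.15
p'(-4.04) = -0.03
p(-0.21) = 1.90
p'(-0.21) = -6.12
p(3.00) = 0.34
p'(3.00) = -0.14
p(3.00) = 0.34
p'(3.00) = -0.14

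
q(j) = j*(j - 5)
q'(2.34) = -0.32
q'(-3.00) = -11.00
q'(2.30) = -0.40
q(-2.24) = 16.22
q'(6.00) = 7.00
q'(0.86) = -3.28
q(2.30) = -6.21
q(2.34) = -6.22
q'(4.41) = 3.82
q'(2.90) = 0.80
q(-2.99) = 23.89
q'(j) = 2*j - 5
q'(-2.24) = -9.48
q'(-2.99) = -10.98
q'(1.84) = -1.32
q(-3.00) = 24.00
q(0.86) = -3.56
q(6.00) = 6.00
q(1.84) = -5.81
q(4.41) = -2.60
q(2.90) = -6.09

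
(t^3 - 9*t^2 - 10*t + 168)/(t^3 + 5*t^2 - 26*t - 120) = (t^2 - 13*t + 42)/(t^2 + t - 30)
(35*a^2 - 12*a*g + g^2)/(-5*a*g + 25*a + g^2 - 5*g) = (-7*a + g)/(g - 5)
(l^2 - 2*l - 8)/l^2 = 1 - 2/l - 8/l^2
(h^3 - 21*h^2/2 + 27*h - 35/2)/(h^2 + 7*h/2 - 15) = (h^2 - 8*h + 7)/(h + 6)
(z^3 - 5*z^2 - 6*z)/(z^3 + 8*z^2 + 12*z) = (z^2 - 5*z - 6)/(z^2 + 8*z + 12)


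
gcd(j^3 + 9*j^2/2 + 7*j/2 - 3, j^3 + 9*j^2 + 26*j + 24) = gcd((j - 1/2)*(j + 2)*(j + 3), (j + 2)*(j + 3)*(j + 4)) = j^2 + 5*j + 6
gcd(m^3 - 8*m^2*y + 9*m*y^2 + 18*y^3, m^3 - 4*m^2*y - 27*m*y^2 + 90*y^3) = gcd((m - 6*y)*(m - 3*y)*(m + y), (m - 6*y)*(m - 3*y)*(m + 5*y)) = m^2 - 9*m*y + 18*y^2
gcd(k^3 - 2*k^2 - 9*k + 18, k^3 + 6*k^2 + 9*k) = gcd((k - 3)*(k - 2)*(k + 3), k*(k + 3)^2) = k + 3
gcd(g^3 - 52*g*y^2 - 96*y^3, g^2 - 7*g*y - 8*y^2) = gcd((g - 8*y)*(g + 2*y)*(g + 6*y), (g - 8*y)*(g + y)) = -g + 8*y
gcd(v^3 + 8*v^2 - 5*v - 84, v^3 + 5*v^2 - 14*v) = v + 7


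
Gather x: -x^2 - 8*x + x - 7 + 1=-x^2 - 7*x - 6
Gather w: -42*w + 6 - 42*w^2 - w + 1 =-42*w^2 - 43*w + 7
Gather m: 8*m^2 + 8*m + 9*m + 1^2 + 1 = 8*m^2 + 17*m + 2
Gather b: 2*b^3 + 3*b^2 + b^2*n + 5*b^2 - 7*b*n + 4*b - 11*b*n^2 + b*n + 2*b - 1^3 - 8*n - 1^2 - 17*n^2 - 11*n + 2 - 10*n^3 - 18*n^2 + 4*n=2*b^3 + b^2*(n + 8) + b*(-11*n^2 - 6*n + 6) - 10*n^3 - 35*n^2 - 15*n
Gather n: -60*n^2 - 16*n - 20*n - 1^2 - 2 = -60*n^2 - 36*n - 3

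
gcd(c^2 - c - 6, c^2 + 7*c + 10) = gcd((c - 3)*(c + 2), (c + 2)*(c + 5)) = c + 2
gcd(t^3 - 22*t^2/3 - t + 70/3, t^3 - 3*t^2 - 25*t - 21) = t - 7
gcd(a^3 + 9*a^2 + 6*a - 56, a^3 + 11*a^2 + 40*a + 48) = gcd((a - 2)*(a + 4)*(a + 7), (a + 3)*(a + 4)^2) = a + 4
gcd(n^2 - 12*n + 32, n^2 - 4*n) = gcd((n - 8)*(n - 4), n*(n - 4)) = n - 4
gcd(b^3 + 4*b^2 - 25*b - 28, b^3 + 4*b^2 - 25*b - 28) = b^3 + 4*b^2 - 25*b - 28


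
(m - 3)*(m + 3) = m^2 - 9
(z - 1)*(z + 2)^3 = z^4 + 5*z^3 + 6*z^2 - 4*z - 8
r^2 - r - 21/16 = (r - 7/4)*(r + 3/4)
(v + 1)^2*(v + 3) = v^3 + 5*v^2 + 7*v + 3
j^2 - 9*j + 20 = (j - 5)*(j - 4)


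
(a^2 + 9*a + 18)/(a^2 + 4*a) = (a^2 + 9*a + 18)/(a*(a + 4))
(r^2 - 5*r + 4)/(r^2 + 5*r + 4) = (r^2 - 5*r + 4)/(r^2 + 5*r + 4)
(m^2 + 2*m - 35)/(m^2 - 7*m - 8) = (-m^2 - 2*m + 35)/(-m^2 + 7*m + 8)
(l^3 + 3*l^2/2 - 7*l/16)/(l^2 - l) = (16*l^2 + 24*l - 7)/(16*(l - 1))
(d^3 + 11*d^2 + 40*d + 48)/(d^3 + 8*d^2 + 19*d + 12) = (d + 4)/(d + 1)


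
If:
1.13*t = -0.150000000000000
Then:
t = -0.13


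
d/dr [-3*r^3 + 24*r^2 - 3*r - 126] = -9*r^2 + 48*r - 3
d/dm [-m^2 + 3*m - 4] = 3 - 2*m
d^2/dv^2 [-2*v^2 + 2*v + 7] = -4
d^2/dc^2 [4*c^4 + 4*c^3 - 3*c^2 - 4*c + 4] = 48*c^2 + 24*c - 6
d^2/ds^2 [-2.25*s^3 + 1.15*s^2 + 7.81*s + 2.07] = 2.3 - 13.5*s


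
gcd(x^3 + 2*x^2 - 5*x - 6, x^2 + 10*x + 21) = x + 3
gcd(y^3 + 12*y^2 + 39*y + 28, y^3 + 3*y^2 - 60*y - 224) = y^2 + 11*y + 28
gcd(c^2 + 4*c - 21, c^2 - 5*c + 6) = c - 3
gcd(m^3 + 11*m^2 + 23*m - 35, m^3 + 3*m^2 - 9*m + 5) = m^2 + 4*m - 5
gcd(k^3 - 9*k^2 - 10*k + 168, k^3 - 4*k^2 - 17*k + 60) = k + 4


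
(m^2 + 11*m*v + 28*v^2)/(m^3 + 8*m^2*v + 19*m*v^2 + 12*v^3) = (m + 7*v)/(m^2 + 4*m*v + 3*v^2)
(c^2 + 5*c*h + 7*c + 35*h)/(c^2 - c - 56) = (c + 5*h)/(c - 8)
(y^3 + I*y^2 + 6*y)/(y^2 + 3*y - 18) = y*(y^2 + I*y + 6)/(y^2 + 3*y - 18)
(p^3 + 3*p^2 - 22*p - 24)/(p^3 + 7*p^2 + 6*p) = (p - 4)/p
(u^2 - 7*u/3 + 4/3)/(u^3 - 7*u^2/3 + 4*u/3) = 1/u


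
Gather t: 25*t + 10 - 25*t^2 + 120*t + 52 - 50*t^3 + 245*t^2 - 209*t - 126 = -50*t^3 + 220*t^2 - 64*t - 64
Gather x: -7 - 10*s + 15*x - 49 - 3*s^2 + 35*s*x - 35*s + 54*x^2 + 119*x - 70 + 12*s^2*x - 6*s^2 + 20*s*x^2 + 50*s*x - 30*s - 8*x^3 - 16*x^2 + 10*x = -9*s^2 - 75*s - 8*x^3 + x^2*(20*s + 38) + x*(12*s^2 + 85*s + 144) - 126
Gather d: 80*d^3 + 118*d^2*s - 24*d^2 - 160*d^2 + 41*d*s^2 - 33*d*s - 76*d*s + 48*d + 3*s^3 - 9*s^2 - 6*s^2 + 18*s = 80*d^3 + d^2*(118*s - 184) + d*(41*s^2 - 109*s + 48) + 3*s^3 - 15*s^2 + 18*s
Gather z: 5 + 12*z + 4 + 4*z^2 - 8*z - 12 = 4*z^2 + 4*z - 3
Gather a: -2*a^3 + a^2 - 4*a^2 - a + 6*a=-2*a^3 - 3*a^2 + 5*a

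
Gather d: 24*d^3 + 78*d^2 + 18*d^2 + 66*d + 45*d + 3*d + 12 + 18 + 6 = 24*d^3 + 96*d^2 + 114*d + 36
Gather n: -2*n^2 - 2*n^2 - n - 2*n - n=-4*n^2 - 4*n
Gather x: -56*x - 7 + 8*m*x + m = m + x*(8*m - 56) - 7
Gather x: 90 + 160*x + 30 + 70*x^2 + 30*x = 70*x^2 + 190*x + 120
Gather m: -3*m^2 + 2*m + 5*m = -3*m^2 + 7*m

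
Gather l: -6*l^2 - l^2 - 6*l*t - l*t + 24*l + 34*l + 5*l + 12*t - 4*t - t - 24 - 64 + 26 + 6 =-7*l^2 + l*(63 - 7*t) + 7*t - 56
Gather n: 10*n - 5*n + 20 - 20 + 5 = 5*n + 5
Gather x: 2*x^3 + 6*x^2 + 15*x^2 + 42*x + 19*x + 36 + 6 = 2*x^3 + 21*x^2 + 61*x + 42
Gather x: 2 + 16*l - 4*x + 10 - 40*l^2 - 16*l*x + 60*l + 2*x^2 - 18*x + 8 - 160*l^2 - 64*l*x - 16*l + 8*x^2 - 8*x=-200*l^2 + 60*l + 10*x^2 + x*(-80*l - 30) + 20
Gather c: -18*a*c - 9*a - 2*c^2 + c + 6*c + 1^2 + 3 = -9*a - 2*c^2 + c*(7 - 18*a) + 4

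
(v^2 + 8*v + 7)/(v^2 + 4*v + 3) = (v + 7)/(v + 3)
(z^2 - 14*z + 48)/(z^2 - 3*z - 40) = (z - 6)/(z + 5)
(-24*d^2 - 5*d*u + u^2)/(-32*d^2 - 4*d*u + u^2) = (3*d + u)/(4*d + u)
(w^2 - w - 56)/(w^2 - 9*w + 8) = (w + 7)/(w - 1)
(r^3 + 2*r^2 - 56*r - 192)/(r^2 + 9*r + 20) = (r^2 - 2*r - 48)/(r + 5)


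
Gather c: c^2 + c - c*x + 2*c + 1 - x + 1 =c^2 + c*(3 - x) - x + 2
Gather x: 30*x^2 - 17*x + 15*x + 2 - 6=30*x^2 - 2*x - 4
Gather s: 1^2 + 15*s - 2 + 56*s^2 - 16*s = 56*s^2 - s - 1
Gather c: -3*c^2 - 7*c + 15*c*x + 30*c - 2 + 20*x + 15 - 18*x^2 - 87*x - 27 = -3*c^2 + c*(15*x + 23) - 18*x^2 - 67*x - 14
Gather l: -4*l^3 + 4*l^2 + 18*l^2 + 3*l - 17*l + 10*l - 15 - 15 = -4*l^3 + 22*l^2 - 4*l - 30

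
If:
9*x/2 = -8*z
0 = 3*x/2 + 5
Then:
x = -10/3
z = 15/8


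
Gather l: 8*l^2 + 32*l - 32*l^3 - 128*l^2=-32*l^3 - 120*l^2 + 32*l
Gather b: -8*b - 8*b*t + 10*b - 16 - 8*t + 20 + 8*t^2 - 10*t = b*(2 - 8*t) + 8*t^2 - 18*t + 4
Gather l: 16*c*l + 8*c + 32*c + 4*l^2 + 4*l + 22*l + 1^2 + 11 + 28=40*c + 4*l^2 + l*(16*c + 26) + 40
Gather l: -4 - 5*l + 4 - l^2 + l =-l^2 - 4*l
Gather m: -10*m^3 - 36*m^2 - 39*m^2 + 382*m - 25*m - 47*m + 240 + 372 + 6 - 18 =-10*m^3 - 75*m^2 + 310*m + 600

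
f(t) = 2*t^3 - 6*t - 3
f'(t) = 6*t^2 - 6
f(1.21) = -6.72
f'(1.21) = 2.78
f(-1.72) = -2.86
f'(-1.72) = 11.75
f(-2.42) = -16.82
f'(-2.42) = 29.14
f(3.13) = 39.55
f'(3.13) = 52.78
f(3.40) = 55.21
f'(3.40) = 63.36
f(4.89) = 201.52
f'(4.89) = 137.47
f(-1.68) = -2.40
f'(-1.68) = 10.93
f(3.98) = 99.21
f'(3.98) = 89.04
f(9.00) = 1401.00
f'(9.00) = 480.00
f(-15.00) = -6663.00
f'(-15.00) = 1344.00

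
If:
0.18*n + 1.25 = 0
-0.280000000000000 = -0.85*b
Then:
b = 0.33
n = -6.94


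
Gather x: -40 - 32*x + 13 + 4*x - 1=-28*x - 28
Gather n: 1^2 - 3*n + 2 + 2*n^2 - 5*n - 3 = 2*n^2 - 8*n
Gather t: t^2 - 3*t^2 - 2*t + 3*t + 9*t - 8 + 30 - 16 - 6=-2*t^2 + 10*t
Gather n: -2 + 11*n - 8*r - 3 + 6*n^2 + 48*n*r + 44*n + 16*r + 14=6*n^2 + n*(48*r + 55) + 8*r + 9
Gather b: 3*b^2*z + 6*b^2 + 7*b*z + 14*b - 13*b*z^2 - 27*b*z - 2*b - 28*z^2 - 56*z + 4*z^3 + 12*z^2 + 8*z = b^2*(3*z + 6) + b*(-13*z^2 - 20*z + 12) + 4*z^3 - 16*z^2 - 48*z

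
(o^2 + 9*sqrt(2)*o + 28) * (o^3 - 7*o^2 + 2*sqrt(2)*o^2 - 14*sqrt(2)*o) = o^5 - 7*o^4 + 11*sqrt(2)*o^4 - 77*sqrt(2)*o^3 + 64*o^3 - 448*o^2 + 56*sqrt(2)*o^2 - 392*sqrt(2)*o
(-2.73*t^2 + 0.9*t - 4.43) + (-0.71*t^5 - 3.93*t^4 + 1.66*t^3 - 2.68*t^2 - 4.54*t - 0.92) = -0.71*t^5 - 3.93*t^4 + 1.66*t^3 - 5.41*t^2 - 3.64*t - 5.35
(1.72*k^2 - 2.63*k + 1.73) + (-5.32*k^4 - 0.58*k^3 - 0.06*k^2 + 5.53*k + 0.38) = -5.32*k^4 - 0.58*k^3 + 1.66*k^2 + 2.9*k + 2.11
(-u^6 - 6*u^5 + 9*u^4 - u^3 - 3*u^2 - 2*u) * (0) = 0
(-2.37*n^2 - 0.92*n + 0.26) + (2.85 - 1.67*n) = -2.37*n^2 - 2.59*n + 3.11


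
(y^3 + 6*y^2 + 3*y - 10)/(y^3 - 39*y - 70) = (y - 1)/(y - 7)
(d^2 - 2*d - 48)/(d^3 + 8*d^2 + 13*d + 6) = (d - 8)/(d^2 + 2*d + 1)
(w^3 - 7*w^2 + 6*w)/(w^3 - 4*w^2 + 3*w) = (w - 6)/(w - 3)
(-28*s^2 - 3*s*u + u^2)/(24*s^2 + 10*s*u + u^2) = (-7*s + u)/(6*s + u)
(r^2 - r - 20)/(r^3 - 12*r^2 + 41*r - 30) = (r + 4)/(r^2 - 7*r + 6)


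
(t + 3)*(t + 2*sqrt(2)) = t^2 + 2*sqrt(2)*t + 3*t + 6*sqrt(2)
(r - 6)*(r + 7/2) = r^2 - 5*r/2 - 21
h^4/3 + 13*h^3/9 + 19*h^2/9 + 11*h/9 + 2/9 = (h/3 + 1/3)*(h + 1/3)*(h + 1)*(h + 2)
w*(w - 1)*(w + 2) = w^3 + w^2 - 2*w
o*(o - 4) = o^2 - 4*o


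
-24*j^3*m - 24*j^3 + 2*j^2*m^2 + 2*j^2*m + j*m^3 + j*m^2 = (-4*j + m)*(6*j + m)*(j*m + j)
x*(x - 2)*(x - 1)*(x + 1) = x^4 - 2*x^3 - x^2 + 2*x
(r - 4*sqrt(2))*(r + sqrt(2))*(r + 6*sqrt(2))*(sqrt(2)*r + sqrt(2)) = sqrt(2)*r^4 + sqrt(2)*r^3 + 6*r^3 - 44*sqrt(2)*r^2 + 6*r^2 - 96*r - 44*sqrt(2)*r - 96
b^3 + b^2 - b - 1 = (b - 1)*(b + 1)^2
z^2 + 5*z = z*(z + 5)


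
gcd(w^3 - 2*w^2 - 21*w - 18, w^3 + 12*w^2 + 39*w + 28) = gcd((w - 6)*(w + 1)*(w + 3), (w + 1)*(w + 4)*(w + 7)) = w + 1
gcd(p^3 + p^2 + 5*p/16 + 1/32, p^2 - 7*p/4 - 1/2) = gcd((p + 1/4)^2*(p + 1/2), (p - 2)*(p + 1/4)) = p + 1/4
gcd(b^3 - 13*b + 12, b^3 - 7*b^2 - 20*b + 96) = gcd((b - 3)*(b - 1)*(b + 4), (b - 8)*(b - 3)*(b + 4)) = b^2 + b - 12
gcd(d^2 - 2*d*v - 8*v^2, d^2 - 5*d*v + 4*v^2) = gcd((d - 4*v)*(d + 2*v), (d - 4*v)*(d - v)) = -d + 4*v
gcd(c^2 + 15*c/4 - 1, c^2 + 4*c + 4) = 1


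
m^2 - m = m*(m - 1)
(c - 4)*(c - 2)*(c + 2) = c^3 - 4*c^2 - 4*c + 16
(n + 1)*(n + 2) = n^2 + 3*n + 2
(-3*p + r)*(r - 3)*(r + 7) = -3*p*r^2 - 12*p*r + 63*p + r^3 + 4*r^2 - 21*r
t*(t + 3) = t^2 + 3*t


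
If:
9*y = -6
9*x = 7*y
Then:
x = -14/27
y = -2/3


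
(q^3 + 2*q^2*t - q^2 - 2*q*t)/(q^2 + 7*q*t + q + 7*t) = q*(q^2 + 2*q*t - q - 2*t)/(q^2 + 7*q*t + q + 7*t)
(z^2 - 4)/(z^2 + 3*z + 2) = (z - 2)/(z + 1)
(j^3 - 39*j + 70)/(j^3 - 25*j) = (j^2 + 5*j - 14)/(j*(j + 5))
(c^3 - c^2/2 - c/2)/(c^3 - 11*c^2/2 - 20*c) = (-2*c^2 + c + 1)/(-2*c^2 + 11*c + 40)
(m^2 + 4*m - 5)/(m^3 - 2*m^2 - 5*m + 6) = (m + 5)/(m^2 - m - 6)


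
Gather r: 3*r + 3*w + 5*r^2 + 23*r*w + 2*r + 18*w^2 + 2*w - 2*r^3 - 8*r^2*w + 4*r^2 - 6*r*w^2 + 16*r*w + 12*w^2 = -2*r^3 + r^2*(9 - 8*w) + r*(-6*w^2 + 39*w + 5) + 30*w^2 + 5*w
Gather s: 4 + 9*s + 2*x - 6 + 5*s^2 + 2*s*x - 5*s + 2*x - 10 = 5*s^2 + s*(2*x + 4) + 4*x - 12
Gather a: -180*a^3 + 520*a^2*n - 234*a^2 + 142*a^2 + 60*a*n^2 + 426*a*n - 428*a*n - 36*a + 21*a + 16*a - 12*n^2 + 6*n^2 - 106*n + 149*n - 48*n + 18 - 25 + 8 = -180*a^3 + a^2*(520*n - 92) + a*(60*n^2 - 2*n + 1) - 6*n^2 - 5*n + 1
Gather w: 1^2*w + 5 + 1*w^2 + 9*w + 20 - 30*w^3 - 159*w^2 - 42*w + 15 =-30*w^3 - 158*w^2 - 32*w + 40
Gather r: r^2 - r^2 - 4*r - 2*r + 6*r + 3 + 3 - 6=0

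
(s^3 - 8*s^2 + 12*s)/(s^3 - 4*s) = (s - 6)/(s + 2)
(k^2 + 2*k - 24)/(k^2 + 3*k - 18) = (k - 4)/(k - 3)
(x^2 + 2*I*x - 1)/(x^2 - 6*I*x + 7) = (x + I)/(x - 7*I)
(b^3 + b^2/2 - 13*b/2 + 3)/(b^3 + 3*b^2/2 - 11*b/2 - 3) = (2*b - 1)/(2*b + 1)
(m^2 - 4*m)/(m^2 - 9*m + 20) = m/(m - 5)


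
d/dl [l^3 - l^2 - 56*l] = 3*l^2 - 2*l - 56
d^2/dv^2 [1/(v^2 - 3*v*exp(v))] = (v*(v - 3*exp(v))*(3*v*exp(v) + 6*exp(v) - 2) + 2*(3*v*exp(v) - 2*v + 3*exp(v))^2)/(v^3*(v - 3*exp(v))^3)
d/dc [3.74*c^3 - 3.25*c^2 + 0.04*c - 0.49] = 11.22*c^2 - 6.5*c + 0.04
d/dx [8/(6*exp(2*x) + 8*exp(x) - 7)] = (-96*exp(x) - 64)*exp(x)/(6*exp(2*x) + 8*exp(x) - 7)^2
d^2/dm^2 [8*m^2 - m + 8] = 16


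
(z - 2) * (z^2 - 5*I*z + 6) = z^3 - 2*z^2 - 5*I*z^2 + 6*z + 10*I*z - 12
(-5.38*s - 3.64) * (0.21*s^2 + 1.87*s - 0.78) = -1.1298*s^3 - 10.825*s^2 - 2.6104*s + 2.8392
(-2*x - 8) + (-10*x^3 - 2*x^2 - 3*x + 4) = -10*x^3 - 2*x^2 - 5*x - 4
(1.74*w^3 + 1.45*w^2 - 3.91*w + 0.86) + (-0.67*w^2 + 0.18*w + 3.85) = 1.74*w^3 + 0.78*w^2 - 3.73*w + 4.71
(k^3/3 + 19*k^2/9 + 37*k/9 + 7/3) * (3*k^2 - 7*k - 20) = k^5 + 4*k^4 - 82*k^3/9 - 64*k^2 - 887*k/9 - 140/3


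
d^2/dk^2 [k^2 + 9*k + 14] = 2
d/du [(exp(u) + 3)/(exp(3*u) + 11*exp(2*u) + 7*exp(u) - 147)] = 2*(-exp(2*u) - 3*exp(u) - 12)*exp(u)/(exp(5*u) + 15*exp(4*u) + 30*exp(3*u) - 350*exp(2*u) - 735*exp(u) + 3087)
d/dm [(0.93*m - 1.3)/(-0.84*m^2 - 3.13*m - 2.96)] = (0.7812*m^2 - 2.184*m - 6.8218)/(0.7056*m^4 + 5.2584*m^3 + 14.7697*m^2 + 18.5296*m + 8.7616)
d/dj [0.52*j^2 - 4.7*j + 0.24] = 1.04*j - 4.7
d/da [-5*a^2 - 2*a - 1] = -10*a - 2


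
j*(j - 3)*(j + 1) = j^3 - 2*j^2 - 3*j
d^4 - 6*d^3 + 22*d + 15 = (d - 5)*(d - 3)*(d + 1)^2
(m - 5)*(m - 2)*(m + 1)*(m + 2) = m^4 - 4*m^3 - 9*m^2 + 16*m + 20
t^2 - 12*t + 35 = (t - 7)*(t - 5)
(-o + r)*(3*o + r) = -3*o^2 + 2*o*r + r^2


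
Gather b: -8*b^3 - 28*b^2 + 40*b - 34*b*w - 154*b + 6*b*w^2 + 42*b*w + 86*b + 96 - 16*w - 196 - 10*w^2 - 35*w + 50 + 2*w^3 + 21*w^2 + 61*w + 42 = -8*b^3 - 28*b^2 + b*(6*w^2 + 8*w - 28) + 2*w^3 + 11*w^2 + 10*w - 8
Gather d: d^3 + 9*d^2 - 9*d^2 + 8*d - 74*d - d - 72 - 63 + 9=d^3 - 67*d - 126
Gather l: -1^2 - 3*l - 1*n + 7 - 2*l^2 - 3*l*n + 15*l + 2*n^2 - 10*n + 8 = -2*l^2 + l*(12 - 3*n) + 2*n^2 - 11*n + 14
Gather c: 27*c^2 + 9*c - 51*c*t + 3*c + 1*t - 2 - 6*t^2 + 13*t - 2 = 27*c^2 + c*(12 - 51*t) - 6*t^2 + 14*t - 4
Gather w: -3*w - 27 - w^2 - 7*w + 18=-w^2 - 10*w - 9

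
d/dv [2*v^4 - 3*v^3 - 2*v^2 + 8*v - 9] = 8*v^3 - 9*v^2 - 4*v + 8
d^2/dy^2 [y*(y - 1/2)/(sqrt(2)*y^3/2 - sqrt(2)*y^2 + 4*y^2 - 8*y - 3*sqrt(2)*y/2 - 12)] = 2*(2*y^6 - 3*y^5 + 24*y^4 + 36*sqrt(2)*y^4 + 77*y^3 + 168*sqrt(2)*y^3 - 216*sqrt(2)*y^2 + 576*y^2 - 288*y + 72*sqrt(2)*y + 36*sqrt(2) + 768)/(sqrt(2)*y^9 - 6*sqrt(2)*y^8 + 24*y^8 - 144*y^7 + 99*sqrt(2)*y^7 - 548*sqrt(2)*y^6 + 328*y^6 - 864*y^5 + 279*sqrt(2)*y^5 + 552*y^4 + 2634*sqrt(2)*y^4 - 891*sqrt(2)*y^3 + 5872*y^3 - 5184*sqrt(2)*y^2 - 2952*y^2 - 13824*y - 2592*sqrt(2)*y - 6912)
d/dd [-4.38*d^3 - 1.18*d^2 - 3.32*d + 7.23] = -13.14*d^2 - 2.36*d - 3.32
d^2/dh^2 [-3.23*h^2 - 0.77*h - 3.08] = -6.46000000000000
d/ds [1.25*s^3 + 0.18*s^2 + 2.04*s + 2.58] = 3.75*s^2 + 0.36*s + 2.04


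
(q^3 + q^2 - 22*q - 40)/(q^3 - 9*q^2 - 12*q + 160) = (q + 2)/(q - 8)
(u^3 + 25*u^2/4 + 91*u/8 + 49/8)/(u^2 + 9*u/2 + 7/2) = u + 7/4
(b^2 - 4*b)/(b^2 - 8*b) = (b - 4)/(b - 8)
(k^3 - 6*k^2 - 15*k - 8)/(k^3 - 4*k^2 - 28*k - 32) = (k^2 + 2*k + 1)/(k^2 + 4*k + 4)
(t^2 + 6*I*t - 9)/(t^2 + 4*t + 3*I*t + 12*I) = (t + 3*I)/(t + 4)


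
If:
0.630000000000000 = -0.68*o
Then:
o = -0.93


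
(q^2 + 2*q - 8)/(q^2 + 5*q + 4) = (q - 2)/(q + 1)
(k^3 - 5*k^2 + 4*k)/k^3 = 1 - 5/k + 4/k^2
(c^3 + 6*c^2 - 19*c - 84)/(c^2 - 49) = (c^2 - c - 12)/(c - 7)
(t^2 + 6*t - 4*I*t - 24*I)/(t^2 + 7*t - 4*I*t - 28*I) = (t + 6)/(t + 7)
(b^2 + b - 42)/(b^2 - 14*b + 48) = (b + 7)/(b - 8)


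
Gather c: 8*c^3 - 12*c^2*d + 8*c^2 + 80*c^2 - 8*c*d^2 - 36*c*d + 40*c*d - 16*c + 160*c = 8*c^3 + c^2*(88 - 12*d) + c*(-8*d^2 + 4*d + 144)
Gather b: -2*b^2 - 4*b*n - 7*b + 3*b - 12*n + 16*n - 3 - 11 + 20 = -2*b^2 + b*(-4*n - 4) + 4*n + 6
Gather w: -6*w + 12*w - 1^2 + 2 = 6*w + 1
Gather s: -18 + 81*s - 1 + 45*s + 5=126*s - 14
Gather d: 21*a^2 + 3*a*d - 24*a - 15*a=21*a^2 + 3*a*d - 39*a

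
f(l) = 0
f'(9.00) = 0.00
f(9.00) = 0.00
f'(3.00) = 0.00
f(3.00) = 0.00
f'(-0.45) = 0.00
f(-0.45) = 0.00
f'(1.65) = 0.00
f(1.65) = 0.00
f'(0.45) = 0.00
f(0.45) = 0.00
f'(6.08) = 0.00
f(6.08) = 0.00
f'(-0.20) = 0.00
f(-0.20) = 0.00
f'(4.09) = 0.00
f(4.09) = 0.00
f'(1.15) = 0.00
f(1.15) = 0.00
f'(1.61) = 0.00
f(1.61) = 0.00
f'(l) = 0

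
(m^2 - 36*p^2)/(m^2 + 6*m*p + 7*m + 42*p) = (m - 6*p)/(m + 7)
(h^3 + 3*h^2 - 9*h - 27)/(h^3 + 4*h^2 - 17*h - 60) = (h^2 - 9)/(h^2 + h - 20)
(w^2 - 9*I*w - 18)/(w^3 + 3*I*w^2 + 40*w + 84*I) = (w - 3*I)/(w^2 + 9*I*w - 14)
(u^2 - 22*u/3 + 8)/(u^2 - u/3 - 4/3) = (u - 6)/(u + 1)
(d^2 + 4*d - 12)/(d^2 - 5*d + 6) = (d + 6)/(d - 3)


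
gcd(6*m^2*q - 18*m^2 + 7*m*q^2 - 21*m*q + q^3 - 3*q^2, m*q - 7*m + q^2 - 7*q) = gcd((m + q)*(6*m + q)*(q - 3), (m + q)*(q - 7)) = m + q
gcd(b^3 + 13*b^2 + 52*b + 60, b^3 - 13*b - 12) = 1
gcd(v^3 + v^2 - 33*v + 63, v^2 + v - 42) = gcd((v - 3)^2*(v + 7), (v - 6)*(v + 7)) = v + 7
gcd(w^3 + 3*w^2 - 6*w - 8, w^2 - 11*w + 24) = 1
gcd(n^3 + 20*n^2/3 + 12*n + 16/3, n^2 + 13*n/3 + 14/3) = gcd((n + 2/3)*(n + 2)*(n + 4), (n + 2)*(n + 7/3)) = n + 2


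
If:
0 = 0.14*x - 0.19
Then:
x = 1.36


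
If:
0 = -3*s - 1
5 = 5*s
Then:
No Solution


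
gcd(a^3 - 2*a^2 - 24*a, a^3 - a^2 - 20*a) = a^2 + 4*a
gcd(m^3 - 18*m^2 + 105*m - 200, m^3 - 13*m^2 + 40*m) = m^2 - 13*m + 40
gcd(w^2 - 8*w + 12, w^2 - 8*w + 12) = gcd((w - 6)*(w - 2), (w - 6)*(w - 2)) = w^2 - 8*w + 12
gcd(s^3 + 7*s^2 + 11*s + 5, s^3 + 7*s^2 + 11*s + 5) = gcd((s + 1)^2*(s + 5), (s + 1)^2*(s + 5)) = s^3 + 7*s^2 + 11*s + 5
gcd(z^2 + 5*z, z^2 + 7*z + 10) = z + 5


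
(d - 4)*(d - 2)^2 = d^3 - 8*d^2 + 20*d - 16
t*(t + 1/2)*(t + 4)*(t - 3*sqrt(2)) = t^4 - 3*sqrt(2)*t^3 + 9*t^3/2 - 27*sqrt(2)*t^2/2 + 2*t^2 - 6*sqrt(2)*t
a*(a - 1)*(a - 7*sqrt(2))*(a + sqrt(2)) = a^4 - 6*sqrt(2)*a^3 - a^3 - 14*a^2 + 6*sqrt(2)*a^2 + 14*a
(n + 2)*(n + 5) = n^2 + 7*n + 10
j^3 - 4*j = j*(j - 2)*(j + 2)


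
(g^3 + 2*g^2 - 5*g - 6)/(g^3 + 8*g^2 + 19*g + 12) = (g - 2)/(g + 4)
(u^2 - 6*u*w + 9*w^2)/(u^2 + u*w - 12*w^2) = (u - 3*w)/(u + 4*w)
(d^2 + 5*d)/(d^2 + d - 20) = d/(d - 4)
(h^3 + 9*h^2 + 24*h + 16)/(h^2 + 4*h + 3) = (h^2 + 8*h + 16)/(h + 3)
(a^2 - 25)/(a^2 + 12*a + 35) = (a - 5)/(a + 7)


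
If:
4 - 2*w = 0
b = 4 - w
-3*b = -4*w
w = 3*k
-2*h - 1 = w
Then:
No Solution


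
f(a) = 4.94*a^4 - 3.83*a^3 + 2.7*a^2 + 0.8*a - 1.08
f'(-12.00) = -35863.84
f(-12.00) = 109432.20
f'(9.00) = 13523.75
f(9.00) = 29844.09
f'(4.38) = 1464.41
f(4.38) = 1550.52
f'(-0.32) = -2.75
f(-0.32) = -0.88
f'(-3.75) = -1223.06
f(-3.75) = 1212.77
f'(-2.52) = -401.99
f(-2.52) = 274.56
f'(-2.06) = -231.82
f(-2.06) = 131.17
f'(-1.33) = -73.19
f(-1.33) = 27.10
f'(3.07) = 480.83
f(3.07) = 354.82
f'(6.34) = 4608.83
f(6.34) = 7117.97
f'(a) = 19.76*a^3 - 11.49*a^2 + 5.4*a + 0.8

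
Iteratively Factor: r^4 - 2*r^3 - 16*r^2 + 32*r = (r)*(r^3 - 2*r^2 - 16*r + 32) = r*(r + 4)*(r^2 - 6*r + 8) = r*(r - 2)*(r + 4)*(r - 4)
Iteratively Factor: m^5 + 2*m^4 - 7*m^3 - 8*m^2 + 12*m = (m - 2)*(m^4 + 4*m^3 + m^2 - 6*m) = m*(m - 2)*(m^3 + 4*m^2 + m - 6) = m*(m - 2)*(m + 3)*(m^2 + m - 2) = m*(m - 2)*(m - 1)*(m + 3)*(m + 2)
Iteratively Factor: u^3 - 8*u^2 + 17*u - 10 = (u - 2)*(u^2 - 6*u + 5) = (u - 2)*(u - 1)*(u - 5)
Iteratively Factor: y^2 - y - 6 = (y - 3)*(y + 2)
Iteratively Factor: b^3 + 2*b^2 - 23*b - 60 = (b - 5)*(b^2 + 7*b + 12) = (b - 5)*(b + 4)*(b + 3)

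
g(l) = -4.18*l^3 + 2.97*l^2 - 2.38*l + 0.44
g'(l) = -12.54*l^2 + 5.94*l - 2.38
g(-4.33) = 405.77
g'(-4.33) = -263.21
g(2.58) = -57.72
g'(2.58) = -70.53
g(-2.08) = 55.86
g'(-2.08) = -68.99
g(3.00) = -92.83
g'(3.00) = -97.42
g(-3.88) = 298.54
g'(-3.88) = -214.21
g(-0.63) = 4.16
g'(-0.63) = -11.10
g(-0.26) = 1.33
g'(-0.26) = -4.77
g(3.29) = -124.10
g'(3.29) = -118.57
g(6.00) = -809.80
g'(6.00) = -418.18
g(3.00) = -92.83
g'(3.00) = -97.42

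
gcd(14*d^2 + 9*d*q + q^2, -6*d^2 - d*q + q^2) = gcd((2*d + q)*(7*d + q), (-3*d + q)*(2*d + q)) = 2*d + q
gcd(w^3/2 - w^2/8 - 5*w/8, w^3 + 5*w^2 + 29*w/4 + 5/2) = 1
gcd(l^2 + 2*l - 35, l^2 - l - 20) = l - 5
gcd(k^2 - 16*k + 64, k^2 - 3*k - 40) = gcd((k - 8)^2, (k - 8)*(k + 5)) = k - 8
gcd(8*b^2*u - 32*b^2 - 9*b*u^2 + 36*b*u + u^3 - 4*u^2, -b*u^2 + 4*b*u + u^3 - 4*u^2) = -b*u + 4*b + u^2 - 4*u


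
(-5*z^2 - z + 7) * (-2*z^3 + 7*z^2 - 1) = 10*z^5 - 33*z^4 - 21*z^3 + 54*z^2 + z - 7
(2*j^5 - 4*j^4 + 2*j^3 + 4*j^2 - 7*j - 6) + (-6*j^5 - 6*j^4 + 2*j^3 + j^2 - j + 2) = -4*j^5 - 10*j^4 + 4*j^3 + 5*j^2 - 8*j - 4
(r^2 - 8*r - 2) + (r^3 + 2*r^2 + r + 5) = r^3 + 3*r^2 - 7*r + 3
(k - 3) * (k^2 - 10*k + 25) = k^3 - 13*k^2 + 55*k - 75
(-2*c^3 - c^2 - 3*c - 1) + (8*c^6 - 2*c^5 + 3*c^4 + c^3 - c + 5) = 8*c^6 - 2*c^5 + 3*c^4 - c^3 - c^2 - 4*c + 4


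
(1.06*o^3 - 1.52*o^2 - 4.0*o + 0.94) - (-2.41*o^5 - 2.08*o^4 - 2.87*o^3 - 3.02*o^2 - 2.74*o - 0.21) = 2.41*o^5 + 2.08*o^4 + 3.93*o^3 + 1.5*o^2 - 1.26*o + 1.15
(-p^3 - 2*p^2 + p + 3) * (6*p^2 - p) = -6*p^5 - 11*p^4 + 8*p^3 + 17*p^2 - 3*p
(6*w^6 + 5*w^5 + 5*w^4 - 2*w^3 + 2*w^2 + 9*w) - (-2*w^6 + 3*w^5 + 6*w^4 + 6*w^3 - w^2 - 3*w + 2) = 8*w^6 + 2*w^5 - w^4 - 8*w^3 + 3*w^2 + 12*w - 2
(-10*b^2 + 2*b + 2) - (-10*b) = -10*b^2 + 12*b + 2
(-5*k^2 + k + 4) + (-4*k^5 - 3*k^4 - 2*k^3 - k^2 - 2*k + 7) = -4*k^5 - 3*k^4 - 2*k^3 - 6*k^2 - k + 11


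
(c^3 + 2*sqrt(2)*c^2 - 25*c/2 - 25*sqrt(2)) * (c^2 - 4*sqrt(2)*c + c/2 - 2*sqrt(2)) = c^5 - 2*sqrt(2)*c^4 + c^4/2 - 57*c^3/2 - sqrt(2)*c^3 - 57*c^2/4 + 25*sqrt(2)*c^2 + 25*sqrt(2)*c/2 + 200*c + 100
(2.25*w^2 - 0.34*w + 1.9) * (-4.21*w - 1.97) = -9.4725*w^3 - 3.0011*w^2 - 7.3292*w - 3.743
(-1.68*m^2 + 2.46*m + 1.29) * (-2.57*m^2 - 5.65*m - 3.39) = 4.3176*m^4 + 3.1698*m^3 - 11.5191*m^2 - 15.6279*m - 4.3731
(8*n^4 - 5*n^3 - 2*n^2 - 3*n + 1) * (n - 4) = 8*n^5 - 37*n^4 + 18*n^3 + 5*n^2 + 13*n - 4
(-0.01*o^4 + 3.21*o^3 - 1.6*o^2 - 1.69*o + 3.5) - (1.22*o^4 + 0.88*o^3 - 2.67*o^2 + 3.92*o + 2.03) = -1.23*o^4 + 2.33*o^3 + 1.07*o^2 - 5.61*o + 1.47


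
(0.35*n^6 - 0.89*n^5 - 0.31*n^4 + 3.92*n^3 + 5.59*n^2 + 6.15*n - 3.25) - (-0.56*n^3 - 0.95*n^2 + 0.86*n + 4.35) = 0.35*n^6 - 0.89*n^5 - 0.31*n^4 + 4.48*n^3 + 6.54*n^2 + 5.29*n - 7.6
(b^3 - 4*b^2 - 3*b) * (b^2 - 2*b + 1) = b^5 - 6*b^4 + 6*b^3 + 2*b^2 - 3*b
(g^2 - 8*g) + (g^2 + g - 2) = 2*g^2 - 7*g - 2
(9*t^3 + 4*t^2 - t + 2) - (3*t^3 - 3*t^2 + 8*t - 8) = 6*t^3 + 7*t^2 - 9*t + 10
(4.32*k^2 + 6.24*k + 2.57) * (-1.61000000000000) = -6.9552*k^2 - 10.0464*k - 4.1377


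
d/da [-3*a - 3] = -3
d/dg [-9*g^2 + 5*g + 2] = 5 - 18*g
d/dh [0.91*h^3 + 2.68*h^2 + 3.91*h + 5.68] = 2.73*h^2 + 5.36*h + 3.91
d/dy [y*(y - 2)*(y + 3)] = 3*y^2 + 2*y - 6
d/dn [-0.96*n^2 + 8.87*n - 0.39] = 8.87 - 1.92*n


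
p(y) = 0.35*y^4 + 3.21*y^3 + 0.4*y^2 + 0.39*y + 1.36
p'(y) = 1.4*y^3 + 9.63*y^2 + 0.8*y + 0.39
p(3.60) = 216.50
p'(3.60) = 193.39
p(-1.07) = -2.07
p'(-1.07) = 8.84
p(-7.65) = -216.61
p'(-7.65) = -68.93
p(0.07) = 1.39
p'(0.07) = 0.49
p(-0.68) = 0.35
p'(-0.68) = 3.86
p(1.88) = 29.21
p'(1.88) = 45.23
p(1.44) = 13.84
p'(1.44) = 25.69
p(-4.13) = -117.73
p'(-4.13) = 62.72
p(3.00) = 121.15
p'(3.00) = 127.26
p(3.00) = 121.15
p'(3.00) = 127.26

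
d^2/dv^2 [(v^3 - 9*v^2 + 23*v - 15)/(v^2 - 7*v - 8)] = 2*(17*v^3 - 93*v^2 + 1059*v - 2719)/(v^6 - 21*v^5 + 123*v^4 - 7*v^3 - 984*v^2 - 1344*v - 512)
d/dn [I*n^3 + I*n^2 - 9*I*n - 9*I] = I*(3*n^2 + 2*n - 9)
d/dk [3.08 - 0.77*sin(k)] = -0.77*cos(k)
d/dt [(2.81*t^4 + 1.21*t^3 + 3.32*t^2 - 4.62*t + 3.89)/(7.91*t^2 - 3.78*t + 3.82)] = (44.4542*t^5 - 22.2943*t^4 + 33.7892*t^3 + 37.8612*t^2 - 36.175*t - 2.9442)/(62.5681*t^4 - 59.7996*t^3 + 74.7208*t^2 - 28.8792*t + 14.5924)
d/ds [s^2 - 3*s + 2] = 2*s - 3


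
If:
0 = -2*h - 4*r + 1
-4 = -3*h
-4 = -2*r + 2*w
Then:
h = 4/3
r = -5/12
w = -29/12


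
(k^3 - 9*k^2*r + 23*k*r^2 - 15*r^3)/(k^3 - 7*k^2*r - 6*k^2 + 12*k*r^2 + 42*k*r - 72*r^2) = (-k^2 + 6*k*r - 5*r^2)/(-k^2 + 4*k*r + 6*k - 24*r)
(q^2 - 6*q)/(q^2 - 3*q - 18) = q/(q + 3)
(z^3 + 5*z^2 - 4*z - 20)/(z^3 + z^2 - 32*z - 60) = (z - 2)/(z - 6)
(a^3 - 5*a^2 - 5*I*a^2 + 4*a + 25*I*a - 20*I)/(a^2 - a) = a - 4 - 5*I + 20*I/a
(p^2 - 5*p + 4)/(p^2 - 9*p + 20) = (p - 1)/(p - 5)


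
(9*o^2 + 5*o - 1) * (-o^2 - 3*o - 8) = -9*o^4 - 32*o^3 - 86*o^2 - 37*o + 8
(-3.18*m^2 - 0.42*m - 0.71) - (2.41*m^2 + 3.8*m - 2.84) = -5.59*m^2 - 4.22*m + 2.13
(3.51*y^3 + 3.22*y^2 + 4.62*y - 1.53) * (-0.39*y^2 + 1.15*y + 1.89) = -1.3689*y^5 + 2.7807*y^4 + 8.5351*y^3 + 11.9955*y^2 + 6.9723*y - 2.8917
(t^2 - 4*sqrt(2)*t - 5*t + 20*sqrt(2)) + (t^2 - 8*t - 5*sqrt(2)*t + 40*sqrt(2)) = 2*t^2 - 13*t - 9*sqrt(2)*t + 60*sqrt(2)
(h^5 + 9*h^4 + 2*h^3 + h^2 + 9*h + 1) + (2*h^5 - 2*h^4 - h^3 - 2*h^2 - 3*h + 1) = 3*h^5 + 7*h^4 + h^3 - h^2 + 6*h + 2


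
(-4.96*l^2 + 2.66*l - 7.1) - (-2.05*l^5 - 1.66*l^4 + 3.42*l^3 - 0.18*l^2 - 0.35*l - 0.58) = 2.05*l^5 + 1.66*l^4 - 3.42*l^3 - 4.78*l^2 + 3.01*l - 6.52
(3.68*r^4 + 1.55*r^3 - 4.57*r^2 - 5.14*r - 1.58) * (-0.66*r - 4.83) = -2.4288*r^5 - 18.7974*r^4 - 4.4703*r^3 + 25.4655*r^2 + 25.869*r + 7.6314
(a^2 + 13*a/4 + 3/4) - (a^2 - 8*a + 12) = 45*a/4 - 45/4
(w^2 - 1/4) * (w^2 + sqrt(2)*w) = w^4 + sqrt(2)*w^3 - w^2/4 - sqrt(2)*w/4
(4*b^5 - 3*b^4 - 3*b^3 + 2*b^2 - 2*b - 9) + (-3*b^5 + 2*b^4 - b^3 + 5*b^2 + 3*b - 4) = b^5 - b^4 - 4*b^3 + 7*b^2 + b - 13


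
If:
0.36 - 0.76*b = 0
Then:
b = 0.47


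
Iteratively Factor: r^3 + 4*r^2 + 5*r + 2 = (r + 1)*(r^2 + 3*r + 2) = (r + 1)^2*(r + 2)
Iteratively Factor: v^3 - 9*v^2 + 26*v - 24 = (v - 2)*(v^2 - 7*v + 12) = (v - 4)*(v - 2)*(v - 3)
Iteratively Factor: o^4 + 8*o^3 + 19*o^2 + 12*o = (o + 3)*(o^3 + 5*o^2 + 4*o) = (o + 1)*(o + 3)*(o^2 + 4*o) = (o + 1)*(o + 3)*(o + 4)*(o)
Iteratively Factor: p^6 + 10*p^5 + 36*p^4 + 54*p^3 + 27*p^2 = (p + 1)*(p^5 + 9*p^4 + 27*p^3 + 27*p^2) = (p + 1)*(p + 3)*(p^4 + 6*p^3 + 9*p^2) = p*(p + 1)*(p + 3)*(p^3 + 6*p^2 + 9*p) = p*(p + 1)*(p + 3)^2*(p^2 + 3*p) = p*(p + 1)*(p + 3)^3*(p)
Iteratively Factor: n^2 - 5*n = (n)*(n - 5)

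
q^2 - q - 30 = (q - 6)*(q + 5)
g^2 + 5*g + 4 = (g + 1)*(g + 4)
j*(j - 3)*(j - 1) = j^3 - 4*j^2 + 3*j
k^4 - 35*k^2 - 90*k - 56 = (k - 7)*(k + 1)*(k + 2)*(k + 4)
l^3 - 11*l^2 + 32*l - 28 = (l - 7)*(l - 2)^2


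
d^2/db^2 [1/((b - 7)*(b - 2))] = 2*((b - 7)^2 + (b - 7)*(b - 2) + (b - 2)^2)/((b - 7)^3*(b - 2)^3)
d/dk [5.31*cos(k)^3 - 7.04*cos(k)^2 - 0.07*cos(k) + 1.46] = (-15.93*cos(k)^2 + 14.08*cos(k) + 0.07)*sin(k)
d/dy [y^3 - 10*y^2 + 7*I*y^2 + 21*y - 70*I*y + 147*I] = 3*y^2 + y*(-20 + 14*I) + 21 - 70*I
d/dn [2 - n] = -1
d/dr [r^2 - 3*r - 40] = 2*r - 3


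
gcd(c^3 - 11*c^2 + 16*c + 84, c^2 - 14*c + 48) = c - 6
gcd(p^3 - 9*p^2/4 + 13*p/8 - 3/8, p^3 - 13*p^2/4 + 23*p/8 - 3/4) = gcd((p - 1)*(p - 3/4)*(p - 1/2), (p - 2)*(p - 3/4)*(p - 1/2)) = p^2 - 5*p/4 + 3/8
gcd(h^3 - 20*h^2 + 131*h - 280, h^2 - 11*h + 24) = h - 8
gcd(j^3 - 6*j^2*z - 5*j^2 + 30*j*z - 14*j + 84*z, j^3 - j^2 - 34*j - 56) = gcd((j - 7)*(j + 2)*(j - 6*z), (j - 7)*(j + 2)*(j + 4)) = j^2 - 5*j - 14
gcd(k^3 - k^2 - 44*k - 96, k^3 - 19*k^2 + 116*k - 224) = k - 8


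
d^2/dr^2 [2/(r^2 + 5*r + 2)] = 4*(-r^2 - 5*r + (2*r + 5)^2 - 2)/(r^2 + 5*r + 2)^3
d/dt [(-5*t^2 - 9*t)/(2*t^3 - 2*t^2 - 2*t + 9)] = (10*t^4 + 36*t^3 - 8*t^2 - 90*t - 81)/(4*t^6 - 8*t^5 - 4*t^4 + 44*t^3 - 32*t^2 - 36*t + 81)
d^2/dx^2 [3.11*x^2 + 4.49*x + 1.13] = 6.22000000000000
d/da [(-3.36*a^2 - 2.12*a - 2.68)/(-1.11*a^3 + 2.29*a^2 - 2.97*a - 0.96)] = (-3.7296*a^4 - 4.7064*a^3 + 5.9096*a^2 + 18.7256*a - 5.9244)/(1.2321*a^6 - 5.0838*a^5 + 11.8375*a^4 - 11.4714*a^3 + 4.4241*a^2 + 5.7024*a + 0.9216)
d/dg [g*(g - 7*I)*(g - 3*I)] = 3*g^2 - 20*I*g - 21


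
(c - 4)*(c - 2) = c^2 - 6*c + 8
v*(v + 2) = v^2 + 2*v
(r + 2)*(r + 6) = r^2 + 8*r + 12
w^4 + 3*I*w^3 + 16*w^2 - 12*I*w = w*(w - 2*I)*(w - I)*(w + 6*I)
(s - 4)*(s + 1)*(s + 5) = s^3 + 2*s^2 - 19*s - 20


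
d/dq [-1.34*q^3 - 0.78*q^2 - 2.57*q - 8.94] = -4.02*q^2 - 1.56*q - 2.57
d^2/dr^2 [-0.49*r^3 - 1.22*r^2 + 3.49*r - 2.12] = -2.94*r - 2.44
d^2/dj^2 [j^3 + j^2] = 6*j + 2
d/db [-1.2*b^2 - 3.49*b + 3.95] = -2.4*b - 3.49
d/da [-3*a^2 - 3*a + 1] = -6*a - 3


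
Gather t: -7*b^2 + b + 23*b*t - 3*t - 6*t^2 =-7*b^2 + b - 6*t^2 + t*(23*b - 3)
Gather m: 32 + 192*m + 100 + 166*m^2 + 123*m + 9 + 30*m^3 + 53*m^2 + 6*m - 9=30*m^3 + 219*m^2 + 321*m + 132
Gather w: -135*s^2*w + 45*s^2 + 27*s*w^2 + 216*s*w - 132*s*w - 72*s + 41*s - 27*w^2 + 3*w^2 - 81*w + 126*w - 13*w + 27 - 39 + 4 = 45*s^2 - 31*s + w^2*(27*s - 24) + w*(-135*s^2 + 84*s + 32) - 8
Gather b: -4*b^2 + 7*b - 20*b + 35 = -4*b^2 - 13*b + 35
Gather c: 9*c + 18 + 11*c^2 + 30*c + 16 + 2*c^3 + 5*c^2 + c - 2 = 2*c^3 + 16*c^2 + 40*c + 32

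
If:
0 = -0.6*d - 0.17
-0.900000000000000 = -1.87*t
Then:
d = -0.28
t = 0.48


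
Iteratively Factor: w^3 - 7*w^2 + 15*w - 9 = (w - 3)*(w^2 - 4*w + 3) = (w - 3)^2*(w - 1)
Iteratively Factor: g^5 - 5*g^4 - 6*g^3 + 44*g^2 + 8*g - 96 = (g - 2)*(g^4 - 3*g^3 - 12*g^2 + 20*g + 48) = (g - 3)*(g - 2)*(g^3 - 12*g - 16) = (g - 3)*(g - 2)*(g + 2)*(g^2 - 2*g - 8) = (g - 4)*(g - 3)*(g - 2)*(g + 2)*(g + 2)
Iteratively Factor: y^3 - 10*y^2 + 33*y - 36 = (y - 3)*(y^2 - 7*y + 12) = (y - 4)*(y - 3)*(y - 3)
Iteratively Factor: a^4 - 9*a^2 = (a - 3)*(a^3 + 3*a^2) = a*(a - 3)*(a^2 + 3*a) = a*(a - 3)*(a + 3)*(a)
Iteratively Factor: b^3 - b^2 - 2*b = (b + 1)*(b^2 - 2*b) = (b - 2)*(b + 1)*(b)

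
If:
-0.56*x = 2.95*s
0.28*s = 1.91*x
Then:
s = 0.00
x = 0.00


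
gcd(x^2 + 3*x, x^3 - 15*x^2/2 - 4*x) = x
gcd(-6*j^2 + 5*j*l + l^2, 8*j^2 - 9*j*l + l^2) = j - l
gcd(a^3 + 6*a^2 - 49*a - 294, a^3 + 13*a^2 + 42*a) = a^2 + 13*a + 42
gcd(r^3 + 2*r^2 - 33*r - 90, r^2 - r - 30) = r^2 - r - 30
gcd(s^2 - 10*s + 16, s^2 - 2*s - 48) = s - 8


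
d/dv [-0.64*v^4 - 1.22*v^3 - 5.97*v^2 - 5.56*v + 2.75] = -2.56*v^3 - 3.66*v^2 - 11.94*v - 5.56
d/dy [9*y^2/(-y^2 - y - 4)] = 9*y*(-y - 8)/(y^4 + 2*y^3 + 9*y^2 + 8*y + 16)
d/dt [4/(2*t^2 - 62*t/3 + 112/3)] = 6*(31 - 6*t)/(3*t^2 - 31*t + 56)^2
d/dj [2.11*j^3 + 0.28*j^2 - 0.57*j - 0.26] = 6.33*j^2 + 0.56*j - 0.57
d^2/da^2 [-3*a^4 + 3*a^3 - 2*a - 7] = 18*a*(1 - 2*a)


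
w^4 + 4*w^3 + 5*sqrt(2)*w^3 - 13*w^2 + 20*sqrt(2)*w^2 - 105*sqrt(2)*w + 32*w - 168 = (w - 3)*(w + 7)*(w + sqrt(2))*(w + 4*sqrt(2))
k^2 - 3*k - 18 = (k - 6)*(k + 3)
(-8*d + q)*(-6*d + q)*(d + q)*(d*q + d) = 48*d^4*q + 48*d^4 + 34*d^3*q^2 + 34*d^3*q - 13*d^2*q^3 - 13*d^2*q^2 + d*q^4 + d*q^3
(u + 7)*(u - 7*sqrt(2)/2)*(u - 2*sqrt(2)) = u^3 - 11*sqrt(2)*u^2/2 + 7*u^2 - 77*sqrt(2)*u/2 + 14*u + 98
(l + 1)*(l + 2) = l^2 + 3*l + 2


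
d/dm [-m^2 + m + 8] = 1 - 2*m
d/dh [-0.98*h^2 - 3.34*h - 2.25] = -1.96*h - 3.34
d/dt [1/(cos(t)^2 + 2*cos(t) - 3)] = 2*(cos(t) + 1)*sin(t)/(cos(t)^2 + 2*cos(t) - 3)^2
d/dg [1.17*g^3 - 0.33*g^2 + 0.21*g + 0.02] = 3.51*g^2 - 0.66*g + 0.21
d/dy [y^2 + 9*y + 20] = 2*y + 9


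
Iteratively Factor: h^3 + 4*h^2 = (h + 4)*(h^2) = h*(h + 4)*(h)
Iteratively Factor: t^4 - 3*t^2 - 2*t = (t + 1)*(t^3 - t^2 - 2*t) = t*(t + 1)*(t^2 - t - 2) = t*(t - 2)*(t + 1)*(t + 1)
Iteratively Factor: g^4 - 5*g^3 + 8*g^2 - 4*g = (g - 2)*(g^3 - 3*g^2 + 2*g) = g*(g - 2)*(g^2 - 3*g + 2) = g*(g - 2)*(g - 1)*(g - 2)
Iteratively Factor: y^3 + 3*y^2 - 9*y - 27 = (y + 3)*(y^2 - 9) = (y - 3)*(y + 3)*(y + 3)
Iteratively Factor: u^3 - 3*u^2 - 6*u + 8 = (u - 4)*(u^2 + u - 2) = (u - 4)*(u + 2)*(u - 1)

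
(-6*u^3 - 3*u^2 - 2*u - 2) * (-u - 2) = 6*u^4 + 15*u^3 + 8*u^2 + 6*u + 4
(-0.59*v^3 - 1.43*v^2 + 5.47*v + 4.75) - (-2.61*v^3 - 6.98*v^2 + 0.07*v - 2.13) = 2.02*v^3 + 5.55*v^2 + 5.4*v + 6.88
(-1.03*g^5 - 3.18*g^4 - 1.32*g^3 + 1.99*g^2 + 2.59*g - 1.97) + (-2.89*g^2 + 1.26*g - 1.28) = -1.03*g^5 - 3.18*g^4 - 1.32*g^3 - 0.9*g^2 + 3.85*g - 3.25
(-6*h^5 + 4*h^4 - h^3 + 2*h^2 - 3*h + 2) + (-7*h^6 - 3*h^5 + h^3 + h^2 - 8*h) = -7*h^6 - 9*h^5 + 4*h^4 + 3*h^2 - 11*h + 2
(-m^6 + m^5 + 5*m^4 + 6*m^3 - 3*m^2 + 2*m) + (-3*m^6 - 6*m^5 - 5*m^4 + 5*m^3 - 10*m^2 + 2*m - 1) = -4*m^6 - 5*m^5 + 11*m^3 - 13*m^2 + 4*m - 1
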